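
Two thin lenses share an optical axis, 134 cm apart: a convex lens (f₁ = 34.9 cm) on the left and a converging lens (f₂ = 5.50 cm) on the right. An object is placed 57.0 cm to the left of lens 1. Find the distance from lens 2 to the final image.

Lens 1: 1/d_i1 = 1/f₁ − 1/d_o1 = 1/(34.9) − 1/(57.0) = 0.01111, so d_i1 = 90.01 cm.
The intermediate image is 90.01 cm to the right of lens 1, which is 134 − (90.01) = 43.99 cm to the left of lens 2, so d_o2 = +43.99 cm.
Lens 2: 1/d_i2 = 1/f₂ − 1/d_o2 = 1/(5.50) − 1/(43.99) = 0.1591, so d_i2 = 6.29 cm.
The final image is real, 6.29 cm to the right of lens 2 (overall magnification ≈ 0.23).

6.29 cm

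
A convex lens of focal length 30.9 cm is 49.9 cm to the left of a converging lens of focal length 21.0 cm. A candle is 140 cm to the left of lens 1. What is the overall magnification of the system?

Lens 1: 1/d_i1 = 1/(30.9) − 1/(140) = 0.02522, so d_i1 = 39.65 cm; m₁ = −d_i1/d_o1 = -0.2832.
d_o2 = 49.9 − (39.65) = 10.25 cm.
Lens 2: 1/d_i2 = 1/(21.0) − 1/(10.25) = -0.04994, so d_i2 = -20.02 cm; m₂ = −d_i2/d_o2 = +1.953.
m = m₁·m₂ = (-0.2832)(+1.953) = -0.553.

m = -0.553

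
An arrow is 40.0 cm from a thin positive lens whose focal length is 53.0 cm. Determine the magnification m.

m = +4.08

1/d_i = 1/f − 1/d_o = 1/(53.00) − 1/(40.0) = -0.006132, so d_i = -163.1 cm.
m = −d_i/d_o = −(-163.1)/(40.0) = +4.08.
The image is virtual, upright and enlarged, on the same side as the object.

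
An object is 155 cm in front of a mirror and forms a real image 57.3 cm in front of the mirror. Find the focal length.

Real image ⇒ d_i = +57.3 cm.
1/f = 1/d_o + 1/d_i = 1/(155) + 1/(57.3) = 0.02390, so f = 41.8 cm.
Since f is positive, the mirror is concave.

f = 41.8 cm (concave)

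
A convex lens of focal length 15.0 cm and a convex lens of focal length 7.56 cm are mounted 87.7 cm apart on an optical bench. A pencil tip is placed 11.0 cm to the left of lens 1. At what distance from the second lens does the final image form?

Lens 1: 1/d_i1 = 1/f₁ − 1/d_o1 = 1/(15.0) − 1/(11.0) = -0.02424, so d_i1 = -41.25 cm.
The intermediate image is 41.25 cm to the left of lens 1 (virtual), which is 87.7 − (-41.25) = 128.9 cm to the left of lens 2, so d_o2 = +128.9 cm.
Lens 2: 1/d_i2 = 1/f₂ − 1/d_o2 = 1/(7.56) − 1/(128.9) = 0.1245, so d_i2 = 8.03 cm.
The final image is real, 8.03 cm to the right of lens 2 (overall magnification ≈ -0.23).

8.03 cm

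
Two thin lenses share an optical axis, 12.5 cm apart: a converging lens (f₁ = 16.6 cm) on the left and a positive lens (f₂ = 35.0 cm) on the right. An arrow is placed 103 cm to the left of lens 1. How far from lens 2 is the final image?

6.03 cm

Lens 1: 1/d_i1 = 1/f₁ − 1/d_o1 = 1/(16.6) − 1/(103) = 0.05053, so d_i1 = 19.79 cm.
The intermediate image is 19.79 cm to the right of lens 1, which lies 7.290 cm to the right of lens 2 — a virtual object — so d_o2 = −7.290 cm.
Lens 2: 1/d_i2 = 1/f₂ − 1/d_o2 = 1/(35.0) − 1/(-7.290) = 0.1657, so d_i2 = 6.03 cm.
The final image is real, 6.03 cm to the right of lens 2 (overall magnification ≈ -0.16).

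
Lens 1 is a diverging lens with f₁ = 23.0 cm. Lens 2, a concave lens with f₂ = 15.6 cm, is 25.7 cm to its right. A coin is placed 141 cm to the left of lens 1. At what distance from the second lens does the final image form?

Lens 1 is diverging, so f₁ = −23.0 cm.
Lens 1: 1/d_i1 = 1/f₁ − 1/d_o1 = 1/(-23.0) − 1/(141) = -0.05057, so d_i1 = -19.77 cm.
The intermediate image is 19.77 cm to the left of lens 1 (virtual), which is 25.7 − (-19.77) = 45.47 cm to the left of lens 2, so d_o2 = +45.47 cm.
Lens 2 is diverging, so f₂ = −15.6 cm.
Lens 2: 1/d_i2 = 1/f₂ − 1/d_o2 = 1/(-15.6) − 1/(45.47) = -0.08610, so d_i2 = -11.6 cm.
The final image is virtual, 11.6 cm to the left of lens 2 (overall magnification ≈ 0.036).

11.6 cm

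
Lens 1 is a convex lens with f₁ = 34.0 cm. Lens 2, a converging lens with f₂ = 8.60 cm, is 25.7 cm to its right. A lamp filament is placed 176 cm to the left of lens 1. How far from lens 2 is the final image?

Lens 1: 1/d_i1 = 1/f₁ − 1/d_o1 = 1/(34.0) − 1/(176) = 0.02373, so d_i1 = 42.14 cm.
The intermediate image is 42.14 cm to the right of lens 1, which lies 16.44 cm to the right of lens 2 — a virtual object — so d_o2 = −16.44 cm.
Lens 2: 1/d_i2 = 1/f₂ − 1/d_o2 = 1/(8.60) − 1/(-16.44) = 0.1771, so d_i2 = 5.65 cm.
The final image is real, 5.65 cm to the right of lens 2 (overall magnification ≈ -0.082).

5.65 cm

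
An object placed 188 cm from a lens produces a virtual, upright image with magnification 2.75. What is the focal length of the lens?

m = −d_i/d_o ⇒ d_i = −m·d_o = −(+2.75)·(188) = -517.0 cm.
1/f = 1/d_o + 1/d_i = 1/(188) + 1/(-517.0) = 0.003385, so f = 295 cm.
Since f is positive, the lens is converging.

f = 295 cm (converging)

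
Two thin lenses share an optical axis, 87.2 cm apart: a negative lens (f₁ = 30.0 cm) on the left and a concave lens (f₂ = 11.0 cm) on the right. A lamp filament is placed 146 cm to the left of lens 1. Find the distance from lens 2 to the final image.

10.0 cm

Lens 1 is diverging, so f₁ = −30.0 cm.
Lens 1: 1/d_i1 = 1/f₁ − 1/d_o1 = 1/(-30.0) − 1/(146) = -0.04018, so d_i1 = -24.89 cm.
The intermediate image is 24.89 cm to the left of lens 1 (virtual), which is 87.2 − (-24.89) = 112.1 cm to the left of lens 2, so d_o2 = +112.1 cm.
Lens 2 is diverging, so f₂ = −11.0 cm.
Lens 2: 1/d_i2 = 1/f₂ − 1/d_o2 = 1/(-11.0) − 1/(112.1) = -0.09983, so d_i2 = -10.0 cm.
The final image is virtual, 10.0 cm to the left of lens 2 (overall magnification ≈ 0.015).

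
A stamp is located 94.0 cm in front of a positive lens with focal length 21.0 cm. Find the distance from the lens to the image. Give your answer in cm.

Thin-lens equation: 1/s_i = 1/f − 1/s_o = 1/(21.00) − 1/(94.0) = 0.04762 − 0.01064 = 0.03698, so s_i = 27.0 cm.
The image is real, inverted and reduced, on the far side of the lens.

27.0 cm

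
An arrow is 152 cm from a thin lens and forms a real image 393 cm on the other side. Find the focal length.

Real image ⇒ d_i = +393 cm.
1/f = 1/d_o + 1/d_i = 1/(152) + 1/(393) = 0.009123, so f = 110 cm.
Since f is positive, the thin lens is converging.

f = 110 cm (converging)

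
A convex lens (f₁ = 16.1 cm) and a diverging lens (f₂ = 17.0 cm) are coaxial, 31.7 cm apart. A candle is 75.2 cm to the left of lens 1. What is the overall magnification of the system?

m = -0.164

Lens 1: 1/d_i1 = 1/(16.1) − 1/(75.2) = 0.04881, so d_i1 = 20.49 cm; m₁ = −d_i1/d_o1 = -0.2725.
d_o2 = 31.7 − (20.49) = 11.21 cm.
f₂ = −17.0 cm (diverging).
Lens 2: 1/d_i2 = 1/(-17.0) − 1/(11.21) = -0.1480, so d_i2 = -6.755 cm; m₂ = −d_i2/d_o2 = +0.6026.
m = m₁·m₂ = (-0.2725)(+0.6026) = -0.164.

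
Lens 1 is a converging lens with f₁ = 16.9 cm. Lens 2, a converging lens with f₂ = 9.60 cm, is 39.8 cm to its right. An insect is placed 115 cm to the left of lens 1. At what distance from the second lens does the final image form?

18.5 cm

Lens 1: 1/d_i1 = 1/f₁ − 1/d_o1 = 1/(16.9) − 1/(115) = 0.05048, so d_i1 = 19.81 cm.
The intermediate image is 19.81 cm to the right of lens 1, which is 39.8 − (19.81) = 19.99 cm to the left of lens 2, so d_o2 = +19.99 cm.
Lens 2: 1/d_i2 = 1/f₂ − 1/d_o2 = 1/(9.60) − 1/(19.99) = 0.05414, so d_i2 = 18.5 cm.
The final image is real, 18.5 cm to the right of lens 2 (overall magnification ≈ 0.16).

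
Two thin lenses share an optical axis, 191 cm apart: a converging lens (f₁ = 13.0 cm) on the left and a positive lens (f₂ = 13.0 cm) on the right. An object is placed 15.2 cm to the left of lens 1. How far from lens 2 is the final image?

Lens 1: 1/d_i1 = 1/f₁ − 1/d_o1 = 1/(13.0) − 1/(15.2) = 0.01113, so d_i1 = 89.82 cm.
The intermediate image is 89.82 cm to the right of lens 1, which is 191 − (89.82) = 101.2 cm to the left of lens 2, so d_o2 = +101.2 cm.
Lens 2: 1/d_i2 = 1/f₂ − 1/d_o2 = 1/(13.0) − 1/(101.2) = 0.06704, so d_i2 = 14.9 cm.
The final image is real, 14.9 cm to the right of lens 2 (overall magnification ≈ 0.87).

14.9 cm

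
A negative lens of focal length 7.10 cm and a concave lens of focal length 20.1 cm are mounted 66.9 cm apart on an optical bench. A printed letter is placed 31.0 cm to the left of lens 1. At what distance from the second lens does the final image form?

Lens 1 is diverging, so f₁ = −7.10 cm.
Lens 1: 1/d_i1 = 1/f₁ − 1/d_o1 = 1/(-7.10) − 1/(31.0) = -0.1731, so d_i1 = -5.777 cm.
The intermediate image is 5.777 cm to the left of lens 1 (virtual), which is 66.9 − (-5.777) = 72.68 cm to the left of lens 2, so d_o2 = +72.68 cm.
Lens 2 is diverging, so f₂ = −20.1 cm.
Lens 2: 1/d_i2 = 1/f₂ − 1/d_o2 = 1/(-20.1) − 1/(72.68) = -0.06351, so d_i2 = -15.7 cm.
The final image is virtual, 15.7 cm to the left of lens 2 (overall magnification ≈ 0.040).

15.7 cm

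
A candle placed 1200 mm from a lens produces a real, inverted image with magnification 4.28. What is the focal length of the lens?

f = 973 mm (converging)

m = −d_i/d_o ⇒ d_i = −m·d_o = −(-4.28)·(1200) = 5136 mm.
1/f = 1/d_o + 1/d_i = 1/(1200) + 1/(5136) = 0.001028, so f = 973 mm.
Since f is positive, the lens is converging.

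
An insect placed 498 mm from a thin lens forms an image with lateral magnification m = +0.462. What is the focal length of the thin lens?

f = -428 mm (diverging)

m = −d_i/d_o ⇒ d_i = −m·d_o = −(+0.462)·(498) = -230.1 mm.
1/f = 1/d_o + 1/d_i = 1/(498) + 1/(-230.1) = -0.002338, so f = -428 mm.
Since f is negative, the thin lens is diverging.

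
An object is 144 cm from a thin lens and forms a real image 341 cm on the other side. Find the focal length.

Real image ⇒ d_i = +341 cm.
1/f = 1/d_o + 1/d_i = 1/(144) + 1/(341) = 0.009877, so f = 101 cm.
Since f is positive, the thin lens is converging.

f = 101 cm (converging)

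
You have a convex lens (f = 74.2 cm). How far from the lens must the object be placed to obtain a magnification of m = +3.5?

m = −d_i/d_o ⇒ d_i = −m·d_o.
1/f = 1/d_o + 1/d_i = 1/d_o − 1/(m·d_o) = (1 − 1/m)/d_o, so d_o = f(1 − 1/m) = (74.20)(1 − 1/(+3.5)) = 53.0 cm.

53.0 cm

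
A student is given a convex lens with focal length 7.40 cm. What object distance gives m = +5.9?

6.15 cm

m = −d_i/d_o ⇒ d_i = −m·d_o.
1/f = 1/d_o + 1/d_i = 1/d_o − 1/(m·d_o) = (1 − 1/m)/d_o, so d_o = f(1 − 1/m) = (7.400)(1 − 1/(+5.9)) = 6.15 cm.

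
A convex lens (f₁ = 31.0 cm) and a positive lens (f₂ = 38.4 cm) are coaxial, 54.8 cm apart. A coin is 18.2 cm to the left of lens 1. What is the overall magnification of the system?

m = -1.54

Lens 1: 1/d_i1 = 1/(31.0) − 1/(18.2) = -0.02269, so d_i1 = -44.08 cm; m₁ = −d_i1/d_o1 = +2.422.
d_o2 = 54.8 − (-44.08) = 98.88 cm.
Lens 2: 1/d_i2 = 1/(38.4) − 1/(98.88) = 0.01593, so d_i2 = 62.78 cm; m₂ = −d_i2/d_o2 = -0.6349.
m = m₁·m₂ = (+2.422)(-0.6349) = -1.54.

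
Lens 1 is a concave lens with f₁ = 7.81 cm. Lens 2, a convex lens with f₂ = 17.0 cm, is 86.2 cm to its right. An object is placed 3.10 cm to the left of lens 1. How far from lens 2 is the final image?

Lens 1 is diverging, so f₁ = −7.81 cm.
Lens 1: 1/d_i1 = 1/f₁ − 1/d_o1 = 1/(-7.81) − 1/(3.10) = -0.4506, so d_i1 = -2.219 cm.
The intermediate image is 2.219 cm to the left of lens 1 (virtual), which is 86.2 − (-2.219) = 88.42 cm to the left of lens 2, so d_o2 = +88.42 cm.
Lens 2: 1/d_i2 = 1/f₂ − 1/d_o2 = 1/(17.0) − 1/(88.42) = 0.04751, so d_i2 = 21.0 cm.
The final image is real, 21.0 cm to the right of lens 2 (overall magnification ≈ -0.17).

21.0 cm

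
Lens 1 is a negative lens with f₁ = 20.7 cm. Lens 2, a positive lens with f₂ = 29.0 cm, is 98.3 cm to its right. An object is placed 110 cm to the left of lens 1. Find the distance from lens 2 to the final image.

38.7 cm

Lens 1 is diverging, so f₁ = −20.7 cm.
Lens 1: 1/d_i1 = 1/f₁ − 1/d_o1 = 1/(-20.7) − 1/(110) = -0.05740, so d_i1 = -17.42 cm.
The intermediate image is 17.42 cm to the left of lens 1 (virtual), which is 98.3 − (-17.42) = 115.7 cm to the left of lens 2, so d_o2 = +115.7 cm.
Lens 2: 1/d_i2 = 1/f₂ − 1/d_o2 = 1/(29.0) − 1/(115.7) = 0.02584, so d_i2 = 38.7 cm.
The final image is real, 38.7 cm to the right of lens 2 (overall magnification ≈ -0.053).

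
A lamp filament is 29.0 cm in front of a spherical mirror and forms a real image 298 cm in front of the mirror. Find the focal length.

Real image ⇒ d_i = +298 cm.
1/f = 1/d_o + 1/d_i = 1/(29.0) + 1/(298) = 0.03784, so f = 26.4 cm.
Since f is positive, the spherical mirror is concave.

f = 26.4 cm (concave)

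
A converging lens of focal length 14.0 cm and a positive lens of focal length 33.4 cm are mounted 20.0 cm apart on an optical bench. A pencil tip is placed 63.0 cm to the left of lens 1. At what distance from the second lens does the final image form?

Lens 1: 1/d_i1 = 1/f₁ − 1/d_o1 = 1/(14.0) − 1/(63.0) = 0.05556, so d_i1 = 18.00 cm.
The intermediate image is 18.00 cm to the right of lens 1, which is 20.0 − (18.00) = 2.000 cm to the left of lens 2, so d_o2 = +2.000 cm.
Lens 2: 1/d_i2 = 1/f₂ − 1/d_o2 = 1/(33.4) − 1/(2.000) = -0.4701, so d_i2 = -2.13 cm.
The final image is virtual, 2.13 cm to the left of lens 2 (overall magnification ≈ -0.30).

2.13 cm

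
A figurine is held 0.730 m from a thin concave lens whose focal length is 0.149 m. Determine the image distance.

For a concave lens, f = -0.149 m.
Thin-lens equation: 1/s_i = 1/f − 1/s_o = 1/(-0.1490) − 1/(0.730) = -6.711 − 1.370 = -8.081, so s_i = -0.124 m.
The image is virtual, upright and reduced, on the same side as the object.

0.124 m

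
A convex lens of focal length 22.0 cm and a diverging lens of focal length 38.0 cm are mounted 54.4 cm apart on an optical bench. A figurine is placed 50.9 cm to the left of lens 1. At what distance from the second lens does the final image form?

Lens 1: 1/d_i1 = 1/f₁ − 1/d_o1 = 1/(22.0) − 1/(50.9) = 0.02581, so d_i1 = 38.75 cm.
The intermediate image is 38.75 cm to the right of lens 1, which is 54.4 − (38.75) = 15.65 cm to the left of lens 2, so d_o2 = +15.65 cm.
Lens 2 is diverging, so f₂ = −38.0 cm.
Lens 2: 1/d_i2 = 1/f₂ − 1/d_o2 = 1/(-38.0) − 1/(15.65) = -0.09021, so d_i2 = -11.1 cm.
The final image is virtual, 11.1 cm to the left of lens 2 (overall magnification ≈ -0.54).

11.1 cm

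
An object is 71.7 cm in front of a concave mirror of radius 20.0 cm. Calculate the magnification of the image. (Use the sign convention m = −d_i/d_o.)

f = R/2 = 20.0/2 = 10.00 cm.
1/d_i = 1/f − 1/d_o = 1/(10.00) − 1/(71.7) = 0.08605, so d_i = 11.62 cm.
m = −d_i/d_o = −(11.62)/(71.7) = -0.162.
The image is real, inverted and reduced, in front of the mirror.

m = -0.162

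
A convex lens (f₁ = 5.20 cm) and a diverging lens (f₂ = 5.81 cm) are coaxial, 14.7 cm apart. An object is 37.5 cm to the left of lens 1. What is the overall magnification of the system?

Lens 1: 1/d_i1 = 1/(5.20) − 1/(37.5) = 0.1656, so d_i1 = 6.037 cm; m₁ = −d_i1/d_o1 = -0.1610.
d_o2 = 14.7 − (6.037) = 8.663 cm.
f₂ = −5.81 cm (diverging).
Lens 2: 1/d_i2 = 1/(-5.81) − 1/(8.663) = -0.2876, so d_i2 = -3.478 cm; m₂ = −d_i2/d_o2 = +0.4014.
m = m₁·m₂ = (-0.1610)(+0.4014) = -0.0646.

m = -0.0646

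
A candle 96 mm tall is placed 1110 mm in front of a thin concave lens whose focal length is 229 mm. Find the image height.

For a concave lens, f = -229 mm.
1/d_i = 1/f − 1/d_o = 1/(-229.0) − 1/(1110) = -0.005268, so d_i = -189.8 mm.
m = −d_i/d_o = +0.1710.
|h_i| = |m|·h_o = 0.1710 × 96 = 16.4 mm. The image is virtual, upright and reduced, on the same side as the object.

16.4 mm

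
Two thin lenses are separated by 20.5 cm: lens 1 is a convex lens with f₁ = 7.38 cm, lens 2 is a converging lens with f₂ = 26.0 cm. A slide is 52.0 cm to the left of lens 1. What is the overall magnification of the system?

m = -0.305

Lens 1: 1/d_i1 = 1/(7.38) − 1/(52.0) = 0.1163, so d_i1 = 8.601 cm; m₁ = −d_i1/d_o1 = -0.1654.
d_o2 = 20.5 − (8.601) = 11.90 cm.
Lens 2: 1/d_i2 = 1/(26.0) − 1/(11.90) = -0.04557, so d_i2 = -21.94 cm; m₂ = −d_i2/d_o2 = +1.844.
m = m₁·m₂ = (-0.1654)(+1.844) = -0.305.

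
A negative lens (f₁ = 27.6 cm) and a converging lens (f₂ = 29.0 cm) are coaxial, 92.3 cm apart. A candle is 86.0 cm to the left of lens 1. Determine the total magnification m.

f₁ = −27.6 cm (diverging).
Lens 1: 1/d_i1 = 1/(-27.6) − 1/(86.0) = -0.04786, so d_i1 = -20.89 cm; m₁ = −d_i1/d_o1 = +0.2429.
d_o2 = 92.3 − (-20.89) = 113.2 cm.
Lens 2: 1/d_i2 = 1/(29.0) − 1/(113.2) = 0.02565, so d_i2 = 38.99 cm; m₂ = −d_i2/d_o2 = -0.3444.
m = m₁·m₂ = (+0.2429)(-0.3444) = -0.0837.

m = -0.0837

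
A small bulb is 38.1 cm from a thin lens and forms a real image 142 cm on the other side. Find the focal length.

f = 30.0 cm (converging)

Real image ⇒ d_i = +142 cm.
1/f = 1/d_o + 1/d_i = 1/(38.1) + 1/(142) = 0.03329, so f = 30.0 cm.
Since f is positive, the thin lens is converging.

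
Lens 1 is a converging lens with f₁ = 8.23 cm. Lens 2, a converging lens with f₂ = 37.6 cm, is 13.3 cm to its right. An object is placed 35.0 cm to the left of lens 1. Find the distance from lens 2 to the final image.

2.72 cm

Lens 1: 1/d_i1 = 1/f₁ − 1/d_o1 = 1/(8.23) − 1/(35.0) = 0.09294, so d_i1 = 10.76 cm.
The intermediate image is 10.76 cm to the right of lens 1, which is 13.3 − (10.76) = 2.540 cm to the left of lens 2, so d_o2 = +2.540 cm.
Lens 2: 1/d_i2 = 1/f₂ − 1/d_o2 = 1/(37.6) − 1/(2.540) = -0.3671, so d_i2 = -2.72 cm.
The final image is virtual, 2.72 cm to the left of lens 2 (overall magnification ≈ -0.33).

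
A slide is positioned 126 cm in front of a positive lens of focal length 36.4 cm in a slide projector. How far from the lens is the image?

51.2 cm

Thin-lens equation: 1/s_i = 1/f − 1/s_o = 1/(36.40) − 1/(126) = 0.02747 − 0.007937 = 0.01954, so s_i = 51.2 cm.
The image is real, inverted and reduced, on the far side of the lens.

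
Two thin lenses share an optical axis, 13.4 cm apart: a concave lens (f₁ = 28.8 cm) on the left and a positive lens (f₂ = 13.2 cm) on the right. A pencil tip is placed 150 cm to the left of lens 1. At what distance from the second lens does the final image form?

20.4 cm

Lens 1 is diverging, so f₁ = −28.8 cm.
Lens 1: 1/d_i1 = 1/f₁ − 1/d_o1 = 1/(-28.8) − 1/(150) = -0.04139, so d_i1 = -24.16 cm.
The intermediate image is 24.16 cm to the left of lens 1 (virtual), which is 13.4 − (-24.16) = 37.56 cm to the left of lens 2, so d_o2 = +37.56 cm.
Lens 2: 1/d_i2 = 1/f₂ − 1/d_o2 = 1/(13.2) − 1/(37.56) = 0.04913, so d_i2 = 20.4 cm.
The final image is real, 20.4 cm to the right of lens 2 (overall magnification ≈ -0.087).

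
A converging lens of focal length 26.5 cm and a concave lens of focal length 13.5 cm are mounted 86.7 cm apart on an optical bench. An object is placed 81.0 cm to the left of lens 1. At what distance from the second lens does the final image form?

10.5 cm

Lens 1: 1/d_i1 = 1/f₁ − 1/d_o1 = 1/(26.5) − 1/(81.0) = 0.02539, so d_i1 = 39.39 cm.
The intermediate image is 39.39 cm to the right of lens 1, which is 86.7 − (39.39) = 47.31 cm to the left of lens 2, so d_o2 = +47.31 cm.
Lens 2 is diverging, so f₂ = −13.5 cm.
Lens 2: 1/d_i2 = 1/f₂ − 1/d_o2 = 1/(-13.5) − 1/(47.31) = -0.09521, so d_i2 = -10.5 cm.
The final image is virtual, 10.5 cm to the left of lens 2 (overall magnification ≈ -0.11).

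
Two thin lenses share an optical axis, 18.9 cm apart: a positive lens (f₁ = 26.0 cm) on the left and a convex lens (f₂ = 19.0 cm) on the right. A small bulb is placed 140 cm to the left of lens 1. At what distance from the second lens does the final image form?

7.73 cm

Lens 1: 1/d_i1 = 1/f₁ − 1/d_o1 = 1/(26.0) − 1/(140) = 0.03132, so d_i1 = 31.93 cm.
The intermediate image is 31.93 cm to the right of lens 1, which lies 13.03 cm to the right of lens 2 — a virtual object — so d_o2 = −13.03 cm.
Lens 2: 1/d_i2 = 1/f₂ − 1/d_o2 = 1/(19.0) − 1/(-13.03) = 0.1294, so d_i2 = 7.73 cm.
The final image is real, 7.73 cm to the right of lens 2 (overall magnification ≈ -0.14).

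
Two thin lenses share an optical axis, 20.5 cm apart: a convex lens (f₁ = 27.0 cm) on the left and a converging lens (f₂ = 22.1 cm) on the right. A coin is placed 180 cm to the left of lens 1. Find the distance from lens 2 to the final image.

7.46 cm

Lens 1: 1/d_i1 = 1/f₁ − 1/d_o1 = 1/(27.0) − 1/(180) = 0.03148, so d_i1 = 31.76 cm.
The intermediate image is 31.76 cm to the right of lens 1, which lies 11.26 cm to the right of lens 2 — a virtual object — so d_o2 = −11.26 cm.
Lens 2: 1/d_i2 = 1/f₂ − 1/d_o2 = 1/(22.1) − 1/(-11.26) = 0.1341, so d_i2 = 7.46 cm.
The final image is real, 7.46 cm to the right of lens 2 (overall magnification ≈ -0.12).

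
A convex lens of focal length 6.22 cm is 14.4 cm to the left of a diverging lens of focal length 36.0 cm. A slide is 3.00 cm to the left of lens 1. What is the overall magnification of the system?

Lens 1: 1/d_i1 = 1/(6.22) − 1/(3.00) = -0.1726, so d_i1 = -5.795 cm; m₁ = −d_i1/d_o1 = +1.932.
d_o2 = 14.4 − (-5.795) = 20.20 cm.
f₂ = −36.0 cm (diverging).
Lens 2: 1/d_i2 = 1/(-36.0) − 1/(20.20) = -0.07728, so d_i2 = -12.94 cm; m₂ = −d_i2/d_o2 = +0.6406.
m = m₁·m₂ = (+1.932)(+0.6406) = +1.24.

m = +1.24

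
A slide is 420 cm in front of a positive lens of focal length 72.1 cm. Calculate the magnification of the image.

m = -0.207

1/d_i = 1/f − 1/d_o = 1/(72.10) − 1/(420) = 0.01149, so d_i = 87.04 cm.
m = −d_i/d_o = −(87.04)/(420) = -0.207.
The image is real, inverted and reduced, on the far side of the lens.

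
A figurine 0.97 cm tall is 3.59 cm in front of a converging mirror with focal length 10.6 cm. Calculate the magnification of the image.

m = +1.51

1/d_i = 1/f − 1/d_o = 1/(10.60) − 1/(3.59) = -0.1842, so d_i = -5.429 cm.
m = −d_i/d_o = −(-5.429)/(3.59) = +1.51.
The image is virtual, upright and enlarged, behind the mirror.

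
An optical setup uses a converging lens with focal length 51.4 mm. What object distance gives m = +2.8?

33.0 mm

m = −d_i/d_o ⇒ d_i = −m·d_o.
1/f = 1/d_o + 1/d_i = 1/d_o − 1/(m·d_o) = (1 − 1/m)/d_o, so d_o = f(1 − 1/m) = (51.40)(1 − 1/(+2.8)) = 33.0 mm.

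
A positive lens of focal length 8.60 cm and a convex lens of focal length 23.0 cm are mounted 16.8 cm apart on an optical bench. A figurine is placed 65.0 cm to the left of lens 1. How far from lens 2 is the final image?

Lens 1: 1/d_i1 = 1/f₁ − 1/d_o1 = 1/(8.60) − 1/(65.0) = 0.1009, so d_i1 = 9.911 cm.
The intermediate image is 9.911 cm to the right of lens 1, which is 16.8 − (9.911) = 6.889 cm to the left of lens 2, so d_o2 = +6.889 cm.
Lens 2: 1/d_i2 = 1/f₂ − 1/d_o2 = 1/(23.0) − 1/(6.889) = -0.1017, so d_i2 = -9.83 cm.
The final image is virtual, 9.83 cm to the left of lens 2 (overall magnification ≈ -0.22).

9.83 cm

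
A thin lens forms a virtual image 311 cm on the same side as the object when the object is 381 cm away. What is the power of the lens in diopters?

Virtual image ⇒ d_i = −311 cm.
1/f = 1/d_o + 1/d_i = 1/(381) + 1/(-311) = -0.0005908 cm⁻¹.
f = -1693 cm = -16.93 m, so P = 1/f = -0.0591 D.

P = -0.0591 D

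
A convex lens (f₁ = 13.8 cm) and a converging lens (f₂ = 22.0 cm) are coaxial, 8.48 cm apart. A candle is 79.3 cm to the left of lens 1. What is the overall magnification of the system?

Lens 1: 1/d_i1 = 1/(13.8) − 1/(79.3) = 0.05985, so d_i1 = 16.71 cm; m₁ = −d_i1/d_o1 = -0.2107.
d_o2 = 8.48 − (16.71) = -8.230 cm (virtual object).
Lens 2: 1/d_i2 = 1/(22.0) − 1/(-8.230) = 0.1670, so d_i2 = 5.989 cm; m₂ = −d_i2/d_o2 = +0.7278.
m = m₁·m₂ = (-0.2107)(+0.7278) = -0.153.

m = -0.153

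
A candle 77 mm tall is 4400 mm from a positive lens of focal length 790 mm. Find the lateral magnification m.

m = -0.219

1/d_i = 1/f − 1/d_o = 1/(790.0) − 1/(4400) = 0.001039, so d_i = 962.9 mm.
m = −d_i/d_o = −(962.9)/(4400) = -0.219.
The image is real, inverted and reduced, on the far side of the lens.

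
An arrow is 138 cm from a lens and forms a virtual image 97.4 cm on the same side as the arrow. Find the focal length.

Virtual image ⇒ d_i = −97.4 cm.
1/f = 1/d_o + 1/d_i = 1/(138) + 1/(-97.4) = -0.003021, so f = -331 cm.
Since f is negative, the lens is diverging.

f = -331 cm (diverging)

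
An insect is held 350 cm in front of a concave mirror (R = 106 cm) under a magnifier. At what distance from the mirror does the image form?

f = R/2 = 106/2 = 53.00 cm.
Mirror equation: 1/q = 1/f − 1/p = 1/(53.00) − 1/(350) = 0.01887 − 0.002857 = 0.01601, so q = 62.5 cm.
The image is real, inverted and reduced, in front of the mirror.

62.5 cm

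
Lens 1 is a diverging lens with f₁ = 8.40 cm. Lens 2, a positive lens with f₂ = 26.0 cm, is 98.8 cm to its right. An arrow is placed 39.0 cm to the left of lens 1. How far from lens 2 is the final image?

34.5 cm

Lens 1 is diverging, so f₁ = −8.40 cm.
Lens 1: 1/d_i1 = 1/f₁ − 1/d_o1 = 1/(-8.40) − 1/(39.0) = -0.1447, so d_i1 = -6.911 cm.
The intermediate image is 6.911 cm to the left of lens 1 (virtual), which is 98.8 − (-6.911) = 105.7 cm to the left of lens 2, so d_o2 = +105.7 cm.
Lens 2: 1/d_i2 = 1/f₂ − 1/d_o2 = 1/(26.0) − 1/(105.7) = 0.02900, so d_i2 = 34.5 cm.
The final image is real, 34.5 cm to the right of lens 2 (overall magnification ≈ -0.058).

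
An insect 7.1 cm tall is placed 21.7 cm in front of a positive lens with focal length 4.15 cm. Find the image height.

1.68 cm

1/d_i = 1/f − 1/d_o = 1/(4.150) − 1/(21.7) = 0.1949, so d_i = 5.131 cm.
m = −d_i/d_o = -0.2365.
|h_i| = |m|·h_o = 0.2365 × 7.1 = 1.68 cm. The image is real, inverted and reduced, on the far side of the lens.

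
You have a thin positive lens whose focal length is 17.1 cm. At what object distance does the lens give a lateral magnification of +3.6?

12.4 cm

m = −d_i/d_o ⇒ d_i = −m·d_o.
1/f = 1/d_o + 1/d_i = 1/d_o − 1/(m·d_o) = (1 − 1/m)/d_o, so d_o = f(1 − 1/m) = (17.10)(1 − 1/(+3.6)) = 12.4 cm.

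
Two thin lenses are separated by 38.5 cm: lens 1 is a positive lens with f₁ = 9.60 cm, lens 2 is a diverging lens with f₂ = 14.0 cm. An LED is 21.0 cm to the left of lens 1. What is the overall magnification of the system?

Lens 1: 1/d_i1 = 1/(9.60) − 1/(21.0) = 0.05655, so d_i1 = 17.68 cm; m₁ = −d_i1/d_o1 = -0.8419.
d_o2 = 38.5 − (17.68) = 20.82 cm.
f₂ = −14.0 cm (diverging).
Lens 2: 1/d_i2 = 1/(-14.0) − 1/(20.82) = -0.1195, so d_i2 = -8.371 cm; m₂ = −d_i2/d_o2 = +0.4021.
m = m₁·m₂ = (-0.8419)(+0.4021) = -0.339.

m = -0.339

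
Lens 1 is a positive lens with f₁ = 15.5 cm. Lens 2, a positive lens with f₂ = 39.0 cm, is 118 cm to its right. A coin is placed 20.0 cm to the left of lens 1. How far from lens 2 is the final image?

189 cm

Lens 1: 1/d_i1 = 1/f₁ − 1/d_o1 = 1/(15.5) − 1/(20.0) = 0.01452, so d_i1 = 68.89 cm.
The intermediate image is 68.89 cm to the right of lens 1, which is 118 − (68.89) = 49.11 cm to the left of lens 2, so d_o2 = +49.11 cm.
Lens 2: 1/d_i2 = 1/f₂ − 1/d_o2 = 1/(39.0) − 1/(49.11) = 0.005279, so d_i2 = 189 cm.
The final image is real, 189 cm to the right of lens 2 (overall magnification ≈ 13).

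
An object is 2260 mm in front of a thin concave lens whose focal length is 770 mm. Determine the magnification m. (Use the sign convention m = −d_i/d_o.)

m = +0.254

For a concave lens, f = -770 mm.
1/d_i = 1/f − 1/d_o = 1/(-770.0) − 1/(2260) = -0.001741, so d_i = -574.3 mm.
m = −d_i/d_o = −(-574.3)/(2260) = +0.254.
The image is virtual, upright and reduced, on the same side as the object.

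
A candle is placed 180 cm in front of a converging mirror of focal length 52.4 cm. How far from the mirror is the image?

73.9 cm

Mirror equation: 1/v = 1/f − 1/u = 1/(52.40) − 1/(180) = 0.01908 − 0.005556 = 0.01353, so v = 73.9 cm.
The image is real, inverted and reduced, in front of the mirror.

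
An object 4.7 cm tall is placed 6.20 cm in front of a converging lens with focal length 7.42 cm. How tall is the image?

1/d_i = 1/f − 1/d_o = 1/(7.420) − 1/(6.20) = -0.02652, so d_i = -37.71 cm.
m = −d_i/d_o = +6.082.
|h_i| = |m|·h_o = 6.082 × 4.7 = 28.6 cm. The image is virtual, upright and enlarged, on the same side as the object.

28.6 cm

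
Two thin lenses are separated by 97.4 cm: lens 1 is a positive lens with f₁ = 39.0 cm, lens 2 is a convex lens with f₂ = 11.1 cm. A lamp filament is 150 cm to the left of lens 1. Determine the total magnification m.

m = +0.116

Lens 1: 1/d_i1 = 1/(39.0) − 1/(150) = 0.01897, so d_i1 = 52.70 cm; m₁ = −d_i1/d_o1 = -0.3513.
d_o2 = 97.4 − (52.70) = 44.70 cm.
Lens 2: 1/d_i2 = 1/(11.1) − 1/(44.70) = 0.06772, so d_i2 = 14.77 cm; m₂ = −d_i2/d_o2 = -0.3304.
m = m₁·m₂ = (-0.3513)(-0.3304) = +0.116.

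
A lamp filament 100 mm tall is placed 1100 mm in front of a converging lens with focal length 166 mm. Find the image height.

17.8 mm

1/d_i = 1/f − 1/d_o = 1/(166.0) − 1/(1100) = 0.005115, so d_i = 195.5 mm.
m = −d_i/d_o = -0.1777.
|h_i| = |m|·h_o = 0.1777 × 100 = 17.8 mm. The image is real, inverted and reduced, on the far side of the lens.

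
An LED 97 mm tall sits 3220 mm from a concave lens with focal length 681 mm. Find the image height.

16.9 mm

For a concave lens, f = -681 mm.
1/d_i = 1/f − 1/d_o = 1/(-681.0) − 1/(3220) = -0.001779, so d_i = -562.1 mm.
m = −d_i/d_o = +0.1746.
|h_i| = |m|·h_o = 0.1746 × 97 = 16.9 mm. The image is virtual, upright and reduced, on the same side as the object.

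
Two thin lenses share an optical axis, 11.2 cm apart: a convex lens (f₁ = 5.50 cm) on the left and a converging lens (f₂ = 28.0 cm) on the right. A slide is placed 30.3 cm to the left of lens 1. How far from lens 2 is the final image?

Lens 1: 1/d_i1 = 1/f₁ − 1/d_o1 = 1/(5.50) − 1/(30.3) = 0.1488, so d_i1 = 6.720 cm.
The intermediate image is 6.720 cm to the right of lens 1, which is 11.2 − (6.720) = 4.480 cm to the left of lens 2, so d_o2 = +4.480 cm.
Lens 2: 1/d_i2 = 1/f₂ − 1/d_o2 = 1/(28.0) − 1/(4.480) = -0.1875, so d_i2 = -5.33 cm.
The final image is virtual, 5.33 cm to the left of lens 2 (overall magnification ≈ -0.26).

5.33 cm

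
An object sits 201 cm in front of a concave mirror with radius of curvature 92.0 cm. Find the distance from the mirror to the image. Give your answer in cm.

f = R/2 = 92.0/2 = 46.00 cm.
Mirror equation: 1/d_i = 1/f − 1/d_o = 1/(46.00) − 1/(201) = 0.02174 − 0.004975 = 0.01676, so d_i = 59.7 cm.
The image is real, inverted and reduced, in front of the mirror.

59.7 cm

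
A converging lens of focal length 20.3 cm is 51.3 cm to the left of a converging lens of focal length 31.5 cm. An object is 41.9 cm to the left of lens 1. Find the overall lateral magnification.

m = -1.51

Lens 1: 1/d_i1 = 1/(20.3) − 1/(41.9) = 0.02539, so d_i1 = 39.38 cm; m₁ = −d_i1/d_o1 = -0.9399.
d_o2 = 51.3 − (39.38) = 11.92 cm.
Lens 2: 1/d_i2 = 1/(31.5) − 1/(11.92) = -0.05215, so d_i2 = -19.18 cm; m₂ = −d_i2/d_o2 = +1.609.
m = m₁·m₂ = (-0.9399)(+1.609) = -1.51.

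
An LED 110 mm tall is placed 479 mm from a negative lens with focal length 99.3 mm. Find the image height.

18.9 mm

For a negative lens, f = -99.3 mm.
1/d_i = 1/f − 1/d_o = 1/(-99.30) − 1/(479) = -0.01216, so d_i = -82.25 mm.
m = −d_i/d_o = +0.1717.
|h_i| = |m|·h_o = 0.1717 × 110 = 18.9 mm. The image is virtual, upright and reduced, on the same side as the object.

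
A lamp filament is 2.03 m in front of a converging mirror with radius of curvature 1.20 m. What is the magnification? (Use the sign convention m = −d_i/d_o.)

f = R/2 = 1.20/2 = 0.6000 m.
1/d_i = 1/f − 1/d_o = 1/(0.6000) − 1/(2.03) = 1.174, so d_i = 0.8517 m.
m = −d_i/d_o = −(0.8517)/(2.03) = -0.420.
The image is real, inverted and reduced, in front of the mirror.

m = -0.420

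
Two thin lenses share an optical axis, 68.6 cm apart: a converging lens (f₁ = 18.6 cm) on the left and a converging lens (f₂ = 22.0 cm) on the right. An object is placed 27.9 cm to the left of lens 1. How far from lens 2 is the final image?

30.6 cm

Lens 1: 1/d_i1 = 1/f₁ − 1/d_o1 = 1/(18.6) − 1/(27.9) = 0.01792, so d_i1 = 55.80 cm.
The intermediate image is 55.80 cm to the right of lens 1, which is 68.6 − (55.80) = 12.80 cm to the left of lens 2, so d_o2 = +12.80 cm.
Lens 2: 1/d_i2 = 1/f₂ − 1/d_o2 = 1/(22.0) − 1/(12.80) = -0.03267, so d_i2 = -30.6 cm.
The final image is virtual, 30.6 cm to the left of lens 2 (overall magnification ≈ -4.8).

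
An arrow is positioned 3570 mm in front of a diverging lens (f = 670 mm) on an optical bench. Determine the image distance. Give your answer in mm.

564 mm

For a diverging lens, f = -670 mm.
Thin-lens equation: 1/s_i = 1/f − 1/s_o = 1/(-670.0) − 1/(3570) = -0.001493 − 0.0002801 = -0.001773, so s_i = -564 mm.
The image is virtual, upright and reduced, on the same side as the object.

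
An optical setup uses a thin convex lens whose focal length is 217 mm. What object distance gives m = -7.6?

246 mm

m = −d_i/d_o ⇒ d_i = −m·d_o.
1/f = 1/d_o + 1/d_i = 1/d_o − 1/(m·d_o) = (1 − 1/m)/d_o, so d_o = f(1 − 1/m) = (217.0)(1 − 1/(-7.6)) = 246 mm.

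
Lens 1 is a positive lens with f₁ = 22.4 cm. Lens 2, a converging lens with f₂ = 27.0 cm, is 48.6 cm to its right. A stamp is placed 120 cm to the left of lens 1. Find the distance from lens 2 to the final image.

95.7 cm

Lens 1: 1/d_i1 = 1/f₁ − 1/d_o1 = 1/(22.4) − 1/(120) = 0.03631, so d_i1 = 27.54 cm.
The intermediate image is 27.54 cm to the right of lens 1, which is 48.6 − (27.54) = 21.06 cm to the left of lens 2, so d_o2 = +21.06 cm.
Lens 2: 1/d_i2 = 1/f₂ − 1/d_o2 = 1/(27.0) − 1/(21.06) = -0.01045, so d_i2 = -95.7 cm.
The final image is virtual, 95.7 cm to the left of lens 2 (overall magnification ≈ -1.0).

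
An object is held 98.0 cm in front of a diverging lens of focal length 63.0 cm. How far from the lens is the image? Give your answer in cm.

For a diverging lens, f = -63.0 cm.
Thin-lens equation: 1/s_i = 1/f − 1/s_o = 1/(-63.00) − 1/(98.0) = -0.01587 − 0.01020 = -0.02608, so s_i = -38.3 cm.
The image is virtual, upright and reduced, on the same side as the object.

38.3 cm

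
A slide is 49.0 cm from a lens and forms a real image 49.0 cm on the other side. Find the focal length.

Real image ⇒ d_i = +49.0 cm.
1/f = 1/d_o + 1/d_i = 1/(49.0) + 1/(49.0) = 0.04082, so f = 24.5 cm.
Since f is positive, the lens is converging.

f = 24.5 cm (converging)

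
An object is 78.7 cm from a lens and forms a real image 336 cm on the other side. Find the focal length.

Real image ⇒ d_i = +336 cm.
1/f = 1/d_o + 1/d_i = 1/(78.7) + 1/(336) = 0.01568, so f = 63.8 cm.
Since f is positive, the lens is converging.

f = 63.8 cm (converging)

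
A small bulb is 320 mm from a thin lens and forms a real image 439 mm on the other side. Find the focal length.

f = 185 mm (converging)

Real image ⇒ d_i = +439 mm.
1/f = 1/d_o + 1/d_i = 1/(320) + 1/(439) = 0.005403, so f = 185 mm.
Since f is positive, the thin lens is converging.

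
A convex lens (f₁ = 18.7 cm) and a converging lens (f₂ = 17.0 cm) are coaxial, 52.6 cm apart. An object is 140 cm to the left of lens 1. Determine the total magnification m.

Lens 1: 1/d_i1 = 1/(18.7) − 1/(140) = 0.04633, so d_i1 = 21.58 cm; m₁ = −d_i1/d_o1 = -0.1541.
d_o2 = 52.6 − (21.58) = 31.02 cm.
Lens 2: 1/d_i2 = 1/(17.0) − 1/(31.02) = 0.02659, so d_i2 = 37.61 cm; m₂ = −d_i2/d_o2 = -1.213.
m = m₁·m₂ = (-0.1541)(-1.213) = +0.187.

m = +0.187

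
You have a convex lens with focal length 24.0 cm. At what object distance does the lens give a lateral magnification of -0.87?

51.6 cm

m = −d_i/d_o ⇒ d_i = −m·d_o.
1/f = 1/d_o + 1/d_i = 1/d_o − 1/(m·d_o) = (1 − 1/m)/d_o, so d_o = f(1 − 1/m) = (24.00)(1 − 1/(-0.87)) = 51.6 cm.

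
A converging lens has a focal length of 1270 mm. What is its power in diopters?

f = 127 cm = 1.27 m.
P = 1/f = 1/(1.27 m) = +0.787 D.

P = +0.787 D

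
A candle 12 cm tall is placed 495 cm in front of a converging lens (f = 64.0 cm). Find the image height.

1.78 cm

1/d_i = 1/f − 1/d_o = 1/(64.00) − 1/(495) = 0.01360, so d_i = 73.50 cm.
m = −d_i/d_o = -0.1485.
|h_i| = |m|·h_o = 0.1485 × 12 = 1.78 cm. The image is real, inverted and reduced, on the far side of the lens.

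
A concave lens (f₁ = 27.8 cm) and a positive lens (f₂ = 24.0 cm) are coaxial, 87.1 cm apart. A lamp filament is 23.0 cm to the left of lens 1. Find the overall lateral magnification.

m = -0.174

f₁ = −27.8 cm (diverging).
Lens 1: 1/d_i1 = 1/(-27.8) − 1/(23.0) = -0.07945, so d_i1 = -12.59 cm; m₁ = −d_i1/d_o1 = +0.5474.
d_o2 = 87.1 − (-12.59) = 99.69 cm.
Lens 2: 1/d_i2 = 1/(24.0) − 1/(99.69) = 0.03164, so d_i2 = 31.61 cm; m₂ = −d_i2/d_o2 = -0.3171.
m = m₁·m₂ = (+0.5474)(-0.3171) = -0.174.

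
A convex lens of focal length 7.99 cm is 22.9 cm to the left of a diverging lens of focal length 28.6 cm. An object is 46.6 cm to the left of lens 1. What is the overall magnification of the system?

m = -0.141

Lens 1: 1/d_i1 = 1/(7.99) − 1/(46.6) = 0.1037, so d_i1 = 9.643 cm; m₁ = −d_i1/d_o1 = -0.2069.
d_o2 = 22.9 − (9.643) = 13.26 cm.
f₂ = −28.6 cm (diverging).
Lens 2: 1/d_i2 = 1/(-28.6) − 1/(13.26) = -0.1104, so d_i2 = -9.060 cm; m₂ = −d_i2/d_o2 = +0.6832.
m = m₁·m₂ = (-0.2069)(+0.6832) = -0.141.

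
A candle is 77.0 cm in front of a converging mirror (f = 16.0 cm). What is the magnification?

m = -0.262

1/d_i = 1/f − 1/d_o = 1/(16.00) − 1/(77.0) = 0.04951, so d_i = 20.20 cm.
m = −d_i/d_o = −(20.20)/(77.0) = -0.262.
The image is real, inverted and reduced, in front of the mirror.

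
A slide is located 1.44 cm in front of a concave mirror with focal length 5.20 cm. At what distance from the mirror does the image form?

Mirror equation: 1/d_i = 1/f − 1/d_o = 1/(5.200) − 1/(1.44) = 0.1923 − 0.6944 = -0.5021, so d_i = -1.99 cm.
The image is virtual, upright and enlarged, behind the mirror.

1.99 cm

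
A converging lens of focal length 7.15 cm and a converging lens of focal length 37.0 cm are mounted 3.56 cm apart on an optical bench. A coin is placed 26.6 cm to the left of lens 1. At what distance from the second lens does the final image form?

Lens 1: 1/d_i1 = 1/f₁ − 1/d_o1 = 1/(7.15) − 1/(26.6) = 0.1023, so d_i1 = 9.778 cm.
The intermediate image is 9.778 cm to the right of lens 1, which lies 6.218 cm to the right of lens 2 — a virtual object — so d_o2 = −6.218 cm.
Lens 2: 1/d_i2 = 1/f₂ − 1/d_o2 = 1/(37.0) − 1/(-6.218) = 0.1879, so d_i2 = 5.32 cm.
The final image is real, 5.32 cm to the right of lens 2 (overall magnification ≈ -0.31).

5.32 cm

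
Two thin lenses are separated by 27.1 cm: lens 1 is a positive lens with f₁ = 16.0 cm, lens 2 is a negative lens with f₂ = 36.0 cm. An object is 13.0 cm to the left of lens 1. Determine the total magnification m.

m = +1.45

Lens 1: 1/d_i1 = 1/(16.0) − 1/(13.0) = -0.01442, so d_i1 = -69.33 cm; m₁ = −d_i1/d_o1 = +5.333.
d_o2 = 27.1 − (-69.33) = 96.43 cm.
f₂ = −36.0 cm (diverging).
Lens 2: 1/d_i2 = 1/(-36.0) − 1/(96.43) = -0.03815, so d_i2 = -26.21 cm; m₂ = −d_i2/d_o2 = +0.2718.
m = m₁·m₂ = (+5.333)(+0.2718) = +1.45.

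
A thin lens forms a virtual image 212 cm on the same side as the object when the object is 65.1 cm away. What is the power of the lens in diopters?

Virtual image ⇒ d_i = −212 cm.
1/f = 1/d_o + 1/d_i = 1/(65.1) + 1/(-212) = 0.01064 cm⁻¹.
f = 93.95 cm = 0.9395 m, so P = 1/f = +1.06 D.

P = +1.06 D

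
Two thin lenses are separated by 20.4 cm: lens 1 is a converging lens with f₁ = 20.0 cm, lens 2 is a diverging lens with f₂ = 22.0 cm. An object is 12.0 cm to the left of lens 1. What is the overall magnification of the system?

m = +0.760

Lens 1: 1/d_i1 = 1/(20.0) − 1/(12.0) = -0.03333, so d_i1 = -30.00 cm; m₁ = −d_i1/d_o1 = +2.500.
d_o2 = 20.4 − (-30.00) = 50.40 cm.
f₂ = −22.0 cm (diverging).
Lens 2: 1/d_i2 = 1/(-22.0) − 1/(50.40) = -0.06530, so d_i2 = -15.31 cm; m₂ = −d_i2/d_o2 = +0.3039.
m = m₁·m₂ = (+2.500)(+0.3039) = +0.760.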